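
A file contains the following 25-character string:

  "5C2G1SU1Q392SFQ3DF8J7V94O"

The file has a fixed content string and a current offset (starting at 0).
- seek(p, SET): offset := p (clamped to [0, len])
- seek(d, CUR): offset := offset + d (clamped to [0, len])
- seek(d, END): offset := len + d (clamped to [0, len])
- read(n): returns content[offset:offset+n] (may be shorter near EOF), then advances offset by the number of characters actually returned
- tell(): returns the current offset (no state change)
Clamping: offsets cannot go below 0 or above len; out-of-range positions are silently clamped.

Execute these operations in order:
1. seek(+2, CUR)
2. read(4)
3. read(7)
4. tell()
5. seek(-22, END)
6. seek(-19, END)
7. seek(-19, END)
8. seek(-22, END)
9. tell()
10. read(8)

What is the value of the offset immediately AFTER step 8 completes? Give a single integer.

Answer: 3

Derivation:
After 1 (seek(+2, CUR)): offset=2
After 2 (read(4)): returned '2G1S', offset=6
After 3 (read(7)): returned 'U1Q392S', offset=13
After 4 (tell()): offset=13
After 5 (seek(-22, END)): offset=3
After 6 (seek(-19, END)): offset=6
After 7 (seek(-19, END)): offset=6
After 8 (seek(-22, END)): offset=3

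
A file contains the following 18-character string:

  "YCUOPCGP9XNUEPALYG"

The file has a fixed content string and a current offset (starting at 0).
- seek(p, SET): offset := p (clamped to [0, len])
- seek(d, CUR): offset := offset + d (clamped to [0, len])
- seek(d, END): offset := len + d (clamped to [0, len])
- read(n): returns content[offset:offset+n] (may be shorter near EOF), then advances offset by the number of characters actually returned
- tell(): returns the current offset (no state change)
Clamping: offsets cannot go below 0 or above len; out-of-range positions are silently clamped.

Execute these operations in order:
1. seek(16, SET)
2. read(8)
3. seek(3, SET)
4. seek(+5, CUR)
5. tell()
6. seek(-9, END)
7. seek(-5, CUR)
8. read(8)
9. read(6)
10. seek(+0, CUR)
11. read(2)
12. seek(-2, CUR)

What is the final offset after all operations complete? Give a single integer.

After 1 (seek(16, SET)): offset=16
After 2 (read(8)): returned 'YG', offset=18
After 3 (seek(3, SET)): offset=3
After 4 (seek(+5, CUR)): offset=8
After 5 (tell()): offset=8
After 6 (seek(-9, END)): offset=9
After 7 (seek(-5, CUR)): offset=4
After 8 (read(8)): returned 'PCGP9XNU', offset=12
After 9 (read(6)): returned 'EPALYG', offset=18
After 10 (seek(+0, CUR)): offset=18
After 11 (read(2)): returned '', offset=18
After 12 (seek(-2, CUR)): offset=16

Answer: 16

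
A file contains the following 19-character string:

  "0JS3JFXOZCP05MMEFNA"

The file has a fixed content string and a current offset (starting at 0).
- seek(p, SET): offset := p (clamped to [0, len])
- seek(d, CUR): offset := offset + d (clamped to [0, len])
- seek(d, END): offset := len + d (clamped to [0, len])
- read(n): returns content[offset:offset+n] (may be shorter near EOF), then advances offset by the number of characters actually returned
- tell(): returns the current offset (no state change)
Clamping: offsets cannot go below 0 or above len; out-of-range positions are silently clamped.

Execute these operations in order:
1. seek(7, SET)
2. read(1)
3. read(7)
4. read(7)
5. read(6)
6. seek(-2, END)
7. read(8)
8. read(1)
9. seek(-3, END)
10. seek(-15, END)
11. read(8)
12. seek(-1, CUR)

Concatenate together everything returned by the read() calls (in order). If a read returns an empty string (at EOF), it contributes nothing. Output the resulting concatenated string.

After 1 (seek(7, SET)): offset=7
After 2 (read(1)): returned 'O', offset=8
After 3 (read(7)): returned 'ZCP05MM', offset=15
After 4 (read(7)): returned 'EFNA', offset=19
After 5 (read(6)): returned '', offset=19
After 6 (seek(-2, END)): offset=17
After 7 (read(8)): returned 'NA', offset=19
After 8 (read(1)): returned '', offset=19
After 9 (seek(-3, END)): offset=16
After 10 (seek(-15, END)): offset=4
After 11 (read(8)): returned 'JFXOZCP0', offset=12
After 12 (seek(-1, CUR)): offset=11

Answer: OZCP05MMEFNANAJFXOZCP0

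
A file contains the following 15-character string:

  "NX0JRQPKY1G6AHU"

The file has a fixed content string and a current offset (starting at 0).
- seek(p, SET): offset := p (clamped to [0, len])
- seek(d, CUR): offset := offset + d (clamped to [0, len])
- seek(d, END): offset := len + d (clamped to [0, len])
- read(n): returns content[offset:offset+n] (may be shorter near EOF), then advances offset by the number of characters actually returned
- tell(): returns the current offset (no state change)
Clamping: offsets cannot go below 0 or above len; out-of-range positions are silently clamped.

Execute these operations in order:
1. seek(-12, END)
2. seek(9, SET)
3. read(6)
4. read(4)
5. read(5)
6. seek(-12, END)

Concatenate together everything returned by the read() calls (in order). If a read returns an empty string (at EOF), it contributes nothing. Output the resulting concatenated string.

After 1 (seek(-12, END)): offset=3
After 2 (seek(9, SET)): offset=9
After 3 (read(6)): returned '1G6AHU', offset=15
After 4 (read(4)): returned '', offset=15
After 5 (read(5)): returned '', offset=15
After 6 (seek(-12, END)): offset=3

Answer: 1G6AHU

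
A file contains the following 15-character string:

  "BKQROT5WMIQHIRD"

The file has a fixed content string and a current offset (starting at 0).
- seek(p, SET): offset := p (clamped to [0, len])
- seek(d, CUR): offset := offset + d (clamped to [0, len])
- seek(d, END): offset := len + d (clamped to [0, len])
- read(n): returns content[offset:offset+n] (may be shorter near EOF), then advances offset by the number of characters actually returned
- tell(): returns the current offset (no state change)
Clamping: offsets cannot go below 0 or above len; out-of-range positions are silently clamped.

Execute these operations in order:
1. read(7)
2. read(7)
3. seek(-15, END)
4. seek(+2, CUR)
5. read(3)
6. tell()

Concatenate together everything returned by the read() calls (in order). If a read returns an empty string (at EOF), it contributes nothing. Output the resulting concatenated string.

Answer: BKQROT5WMIQHIRQRO

Derivation:
After 1 (read(7)): returned 'BKQROT5', offset=7
After 2 (read(7)): returned 'WMIQHIR', offset=14
After 3 (seek(-15, END)): offset=0
After 4 (seek(+2, CUR)): offset=2
After 5 (read(3)): returned 'QRO', offset=5
After 6 (tell()): offset=5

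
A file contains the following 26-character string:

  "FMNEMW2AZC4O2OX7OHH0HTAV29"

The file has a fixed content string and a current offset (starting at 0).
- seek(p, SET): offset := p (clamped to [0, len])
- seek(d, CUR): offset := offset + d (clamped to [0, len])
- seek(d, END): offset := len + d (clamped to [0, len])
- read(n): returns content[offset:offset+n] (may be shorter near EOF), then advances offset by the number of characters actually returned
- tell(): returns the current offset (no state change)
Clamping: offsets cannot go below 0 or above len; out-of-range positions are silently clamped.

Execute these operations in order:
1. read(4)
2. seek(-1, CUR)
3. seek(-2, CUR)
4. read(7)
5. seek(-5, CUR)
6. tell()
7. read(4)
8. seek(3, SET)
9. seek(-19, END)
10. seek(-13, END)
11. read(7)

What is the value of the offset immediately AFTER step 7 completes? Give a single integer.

After 1 (read(4)): returned 'FMNE', offset=4
After 2 (seek(-1, CUR)): offset=3
After 3 (seek(-2, CUR)): offset=1
After 4 (read(7)): returned 'MNEMW2A', offset=8
After 5 (seek(-5, CUR)): offset=3
After 6 (tell()): offset=3
After 7 (read(4)): returned 'EMW2', offset=7

Answer: 7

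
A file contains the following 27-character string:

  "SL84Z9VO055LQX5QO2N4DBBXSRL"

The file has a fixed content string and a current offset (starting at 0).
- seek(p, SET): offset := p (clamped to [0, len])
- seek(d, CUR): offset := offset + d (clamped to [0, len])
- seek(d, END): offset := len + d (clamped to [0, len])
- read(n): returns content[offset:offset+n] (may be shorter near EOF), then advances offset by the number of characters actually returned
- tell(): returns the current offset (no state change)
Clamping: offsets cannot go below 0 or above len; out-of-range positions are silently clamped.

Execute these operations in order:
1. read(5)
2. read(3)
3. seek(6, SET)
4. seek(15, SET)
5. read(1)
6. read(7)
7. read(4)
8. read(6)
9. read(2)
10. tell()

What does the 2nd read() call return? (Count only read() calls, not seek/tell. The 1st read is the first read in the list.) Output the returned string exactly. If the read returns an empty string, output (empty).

Answer: 9VO

Derivation:
After 1 (read(5)): returned 'SL84Z', offset=5
After 2 (read(3)): returned '9VO', offset=8
After 3 (seek(6, SET)): offset=6
After 4 (seek(15, SET)): offset=15
After 5 (read(1)): returned 'Q', offset=16
After 6 (read(7)): returned 'O2N4DBB', offset=23
After 7 (read(4)): returned 'XSRL', offset=27
After 8 (read(6)): returned '', offset=27
After 9 (read(2)): returned '', offset=27
After 10 (tell()): offset=27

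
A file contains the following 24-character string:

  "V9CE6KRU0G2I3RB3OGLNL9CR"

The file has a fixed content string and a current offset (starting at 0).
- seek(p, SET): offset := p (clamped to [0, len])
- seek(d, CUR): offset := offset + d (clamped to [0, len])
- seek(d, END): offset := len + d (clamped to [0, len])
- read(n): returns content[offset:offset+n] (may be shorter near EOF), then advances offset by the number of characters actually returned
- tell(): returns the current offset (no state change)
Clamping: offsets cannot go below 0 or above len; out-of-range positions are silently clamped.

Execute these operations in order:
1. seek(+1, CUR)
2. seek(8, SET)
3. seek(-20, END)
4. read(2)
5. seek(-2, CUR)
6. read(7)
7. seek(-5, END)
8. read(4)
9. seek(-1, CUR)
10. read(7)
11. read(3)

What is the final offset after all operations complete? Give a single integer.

Answer: 24

Derivation:
After 1 (seek(+1, CUR)): offset=1
After 2 (seek(8, SET)): offset=8
After 3 (seek(-20, END)): offset=4
After 4 (read(2)): returned '6K', offset=6
After 5 (seek(-2, CUR)): offset=4
After 6 (read(7)): returned '6KRU0G2', offset=11
After 7 (seek(-5, END)): offset=19
After 8 (read(4)): returned 'NL9C', offset=23
After 9 (seek(-1, CUR)): offset=22
After 10 (read(7)): returned 'CR', offset=24
After 11 (read(3)): returned '', offset=24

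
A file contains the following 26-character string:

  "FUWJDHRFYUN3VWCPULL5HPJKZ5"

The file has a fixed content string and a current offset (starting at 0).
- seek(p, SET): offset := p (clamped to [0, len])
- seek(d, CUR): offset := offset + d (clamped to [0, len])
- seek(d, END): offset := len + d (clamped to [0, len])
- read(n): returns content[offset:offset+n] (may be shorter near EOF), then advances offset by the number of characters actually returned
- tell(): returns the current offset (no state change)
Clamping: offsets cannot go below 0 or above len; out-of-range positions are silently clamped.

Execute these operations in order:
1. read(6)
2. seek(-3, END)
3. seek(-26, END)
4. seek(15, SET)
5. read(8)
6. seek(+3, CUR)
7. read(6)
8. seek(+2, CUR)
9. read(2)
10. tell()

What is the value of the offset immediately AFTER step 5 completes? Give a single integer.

Answer: 23

Derivation:
After 1 (read(6)): returned 'FUWJDH', offset=6
After 2 (seek(-3, END)): offset=23
After 3 (seek(-26, END)): offset=0
After 4 (seek(15, SET)): offset=15
After 5 (read(8)): returned 'PULL5HPJ', offset=23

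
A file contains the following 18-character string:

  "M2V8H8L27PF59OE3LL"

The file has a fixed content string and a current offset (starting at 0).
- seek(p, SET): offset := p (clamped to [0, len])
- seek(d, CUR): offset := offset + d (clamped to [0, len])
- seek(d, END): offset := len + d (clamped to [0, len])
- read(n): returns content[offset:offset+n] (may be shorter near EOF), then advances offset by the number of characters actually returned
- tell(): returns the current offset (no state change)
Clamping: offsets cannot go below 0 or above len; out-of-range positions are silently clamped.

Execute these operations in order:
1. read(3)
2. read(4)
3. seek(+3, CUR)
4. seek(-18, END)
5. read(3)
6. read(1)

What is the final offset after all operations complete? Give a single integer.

Answer: 4

Derivation:
After 1 (read(3)): returned 'M2V', offset=3
After 2 (read(4)): returned '8H8L', offset=7
After 3 (seek(+3, CUR)): offset=10
After 4 (seek(-18, END)): offset=0
After 5 (read(3)): returned 'M2V', offset=3
After 6 (read(1)): returned '8', offset=4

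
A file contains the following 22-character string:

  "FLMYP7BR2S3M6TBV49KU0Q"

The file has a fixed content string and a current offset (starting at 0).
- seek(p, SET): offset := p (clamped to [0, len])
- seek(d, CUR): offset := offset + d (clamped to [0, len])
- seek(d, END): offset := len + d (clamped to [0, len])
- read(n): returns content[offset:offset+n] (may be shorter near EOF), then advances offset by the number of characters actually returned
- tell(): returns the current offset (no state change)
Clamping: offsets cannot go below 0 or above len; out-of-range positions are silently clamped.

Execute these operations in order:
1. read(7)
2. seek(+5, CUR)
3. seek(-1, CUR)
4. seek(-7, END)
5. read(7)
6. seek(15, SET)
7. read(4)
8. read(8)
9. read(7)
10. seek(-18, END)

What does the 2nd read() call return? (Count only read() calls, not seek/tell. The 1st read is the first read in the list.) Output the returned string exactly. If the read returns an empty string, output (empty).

After 1 (read(7)): returned 'FLMYP7B', offset=7
After 2 (seek(+5, CUR)): offset=12
After 3 (seek(-1, CUR)): offset=11
After 4 (seek(-7, END)): offset=15
After 5 (read(7)): returned 'V49KU0Q', offset=22
After 6 (seek(15, SET)): offset=15
After 7 (read(4)): returned 'V49K', offset=19
After 8 (read(8)): returned 'U0Q', offset=22
After 9 (read(7)): returned '', offset=22
After 10 (seek(-18, END)): offset=4

Answer: V49KU0Q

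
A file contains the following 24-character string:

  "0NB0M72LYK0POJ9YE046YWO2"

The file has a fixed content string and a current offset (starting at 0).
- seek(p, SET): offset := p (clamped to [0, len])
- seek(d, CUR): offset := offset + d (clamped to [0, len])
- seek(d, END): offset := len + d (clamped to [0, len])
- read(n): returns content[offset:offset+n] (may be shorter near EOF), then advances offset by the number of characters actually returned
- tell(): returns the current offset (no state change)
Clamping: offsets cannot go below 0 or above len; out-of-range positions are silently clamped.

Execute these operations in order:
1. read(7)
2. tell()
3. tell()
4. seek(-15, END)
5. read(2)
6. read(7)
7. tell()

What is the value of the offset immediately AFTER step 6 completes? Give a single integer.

After 1 (read(7)): returned '0NB0M72', offset=7
After 2 (tell()): offset=7
After 3 (tell()): offset=7
After 4 (seek(-15, END)): offset=9
After 5 (read(2)): returned 'K0', offset=11
After 6 (read(7)): returned 'POJ9YE0', offset=18

Answer: 18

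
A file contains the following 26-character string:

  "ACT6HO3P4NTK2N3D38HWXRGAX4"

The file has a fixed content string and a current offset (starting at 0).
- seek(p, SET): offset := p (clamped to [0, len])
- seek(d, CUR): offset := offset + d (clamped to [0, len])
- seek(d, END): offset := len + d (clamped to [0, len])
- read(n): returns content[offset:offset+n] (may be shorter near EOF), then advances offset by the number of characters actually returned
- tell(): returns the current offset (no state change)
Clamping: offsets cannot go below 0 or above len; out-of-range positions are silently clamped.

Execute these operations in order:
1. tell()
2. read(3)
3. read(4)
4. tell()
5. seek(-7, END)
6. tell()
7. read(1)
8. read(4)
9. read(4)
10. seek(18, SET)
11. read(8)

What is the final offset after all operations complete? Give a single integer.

After 1 (tell()): offset=0
After 2 (read(3)): returned 'ACT', offset=3
After 3 (read(4)): returned '6HO3', offset=7
After 4 (tell()): offset=7
After 5 (seek(-7, END)): offset=19
After 6 (tell()): offset=19
After 7 (read(1)): returned 'W', offset=20
After 8 (read(4)): returned 'XRGA', offset=24
After 9 (read(4)): returned 'X4', offset=26
After 10 (seek(18, SET)): offset=18
After 11 (read(8)): returned 'HWXRGAX4', offset=26

Answer: 26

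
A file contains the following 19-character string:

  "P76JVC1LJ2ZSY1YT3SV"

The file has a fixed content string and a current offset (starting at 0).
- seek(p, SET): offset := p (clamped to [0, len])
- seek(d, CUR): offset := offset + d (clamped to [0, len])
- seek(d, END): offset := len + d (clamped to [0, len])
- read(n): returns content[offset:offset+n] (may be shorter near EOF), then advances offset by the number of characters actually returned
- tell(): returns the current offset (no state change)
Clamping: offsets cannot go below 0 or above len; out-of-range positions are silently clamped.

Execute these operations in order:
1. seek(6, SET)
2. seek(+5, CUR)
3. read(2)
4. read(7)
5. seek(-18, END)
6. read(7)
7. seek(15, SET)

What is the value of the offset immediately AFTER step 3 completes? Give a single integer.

Answer: 13

Derivation:
After 1 (seek(6, SET)): offset=6
After 2 (seek(+5, CUR)): offset=11
After 3 (read(2)): returned 'SY', offset=13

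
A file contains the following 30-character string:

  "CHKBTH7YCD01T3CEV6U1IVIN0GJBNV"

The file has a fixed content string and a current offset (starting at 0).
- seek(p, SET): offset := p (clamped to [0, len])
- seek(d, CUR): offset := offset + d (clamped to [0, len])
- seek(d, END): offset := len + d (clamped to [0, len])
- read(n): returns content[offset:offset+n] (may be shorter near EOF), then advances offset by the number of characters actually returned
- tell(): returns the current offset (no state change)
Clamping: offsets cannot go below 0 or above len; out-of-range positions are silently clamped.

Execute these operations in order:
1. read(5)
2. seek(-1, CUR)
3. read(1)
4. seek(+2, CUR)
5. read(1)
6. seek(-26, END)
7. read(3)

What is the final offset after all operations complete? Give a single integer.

Answer: 7

Derivation:
After 1 (read(5)): returned 'CHKBT', offset=5
After 2 (seek(-1, CUR)): offset=4
After 3 (read(1)): returned 'T', offset=5
After 4 (seek(+2, CUR)): offset=7
After 5 (read(1)): returned 'Y', offset=8
After 6 (seek(-26, END)): offset=4
After 7 (read(3)): returned 'TH7', offset=7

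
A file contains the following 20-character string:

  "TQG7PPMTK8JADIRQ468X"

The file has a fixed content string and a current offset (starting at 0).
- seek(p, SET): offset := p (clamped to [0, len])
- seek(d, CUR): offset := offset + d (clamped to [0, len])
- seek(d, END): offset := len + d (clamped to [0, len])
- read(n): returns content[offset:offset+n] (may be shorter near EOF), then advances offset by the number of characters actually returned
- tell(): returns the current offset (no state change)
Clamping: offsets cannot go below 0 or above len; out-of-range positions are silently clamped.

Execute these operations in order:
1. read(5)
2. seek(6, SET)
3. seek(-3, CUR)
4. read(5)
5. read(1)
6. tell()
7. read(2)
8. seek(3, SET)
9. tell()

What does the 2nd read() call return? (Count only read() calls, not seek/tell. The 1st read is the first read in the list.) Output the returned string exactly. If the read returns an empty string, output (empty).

Answer: 7PPMT

Derivation:
After 1 (read(5)): returned 'TQG7P', offset=5
After 2 (seek(6, SET)): offset=6
After 3 (seek(-3, CUR)): offset=3
After 4 (read(5)): returned '7PPMT', offset=8
After 5 (read(1)): returned 'K', offset=9
After 6 (tell()): offset=9
After 7 (read(2)): returned '8J', offset=11
After 8 (seek(3, SET)): offset=3
After 9 (tell()): offset=3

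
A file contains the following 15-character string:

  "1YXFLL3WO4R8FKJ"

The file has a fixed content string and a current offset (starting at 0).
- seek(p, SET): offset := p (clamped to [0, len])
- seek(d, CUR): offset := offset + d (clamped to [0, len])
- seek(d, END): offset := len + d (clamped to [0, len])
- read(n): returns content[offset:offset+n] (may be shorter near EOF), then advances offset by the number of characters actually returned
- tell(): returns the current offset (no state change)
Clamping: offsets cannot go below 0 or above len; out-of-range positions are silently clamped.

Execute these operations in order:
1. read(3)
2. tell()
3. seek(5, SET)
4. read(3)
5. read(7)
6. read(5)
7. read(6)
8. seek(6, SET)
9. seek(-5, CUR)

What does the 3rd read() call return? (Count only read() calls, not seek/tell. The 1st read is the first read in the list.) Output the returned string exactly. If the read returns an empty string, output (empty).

After 1 (read(3)): returned '1YX', offset=3
After 2 (tell()): offset=3
After 3 (seek(5, SET)): offset=5
After 4 (read(3)): returned 'L3W', offset=8
After 5 (read(7)): returned 'O4R8FKJ', offset=15
After 6 (read(5)): returned '', offset=15
After 7 (read(6)): returned '', offset=15
After 8 (seek(6, SET)): offset=6
After 9 (seek(-5, CUR)): offset=1

Answer: O4R8FKJ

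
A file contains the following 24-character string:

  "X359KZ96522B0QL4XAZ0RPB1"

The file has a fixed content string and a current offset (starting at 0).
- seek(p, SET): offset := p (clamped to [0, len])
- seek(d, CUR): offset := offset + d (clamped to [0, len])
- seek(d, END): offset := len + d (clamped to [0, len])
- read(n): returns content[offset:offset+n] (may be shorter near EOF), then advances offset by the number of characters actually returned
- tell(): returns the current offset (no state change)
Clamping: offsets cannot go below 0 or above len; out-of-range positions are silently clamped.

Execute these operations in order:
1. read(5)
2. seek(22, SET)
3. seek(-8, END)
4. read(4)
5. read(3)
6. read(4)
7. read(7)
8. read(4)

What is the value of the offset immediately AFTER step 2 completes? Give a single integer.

After 1 (read(5)): returned 'X359K', offset=5
After 2 (seek(22, SET)): offset=22

Answer: 22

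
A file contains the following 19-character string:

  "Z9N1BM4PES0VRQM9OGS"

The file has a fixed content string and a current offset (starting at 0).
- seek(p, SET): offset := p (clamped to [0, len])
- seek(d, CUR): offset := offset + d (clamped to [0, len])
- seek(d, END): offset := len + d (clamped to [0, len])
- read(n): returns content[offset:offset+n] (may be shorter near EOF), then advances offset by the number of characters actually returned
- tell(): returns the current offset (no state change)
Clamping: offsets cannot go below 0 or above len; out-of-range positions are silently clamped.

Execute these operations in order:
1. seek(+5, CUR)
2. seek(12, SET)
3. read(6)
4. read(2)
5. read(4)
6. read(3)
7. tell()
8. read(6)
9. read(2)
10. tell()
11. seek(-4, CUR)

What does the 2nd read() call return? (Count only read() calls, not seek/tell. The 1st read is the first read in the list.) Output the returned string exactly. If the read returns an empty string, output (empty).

After 1 (seek(+5, CUR)): offset=5
After 2 (seek(12, SET)): offset=12
After 3 (read(6)): returned 'RQM9OG', offset=18
After 4 (read(2)): returned 'S', offset=19
After 5 (read(4)): returned '', offset=19
After 6 (read(3)): returned '', offset=19
After 7 (tell()): offset=19
After 8 (read(6)): returned '', offset=19
After 9 (read(2)): returned '', offset=19
After 10 (tell()): offset=19
After 11 (seek(-4, CUR)): offset=15

Answer: S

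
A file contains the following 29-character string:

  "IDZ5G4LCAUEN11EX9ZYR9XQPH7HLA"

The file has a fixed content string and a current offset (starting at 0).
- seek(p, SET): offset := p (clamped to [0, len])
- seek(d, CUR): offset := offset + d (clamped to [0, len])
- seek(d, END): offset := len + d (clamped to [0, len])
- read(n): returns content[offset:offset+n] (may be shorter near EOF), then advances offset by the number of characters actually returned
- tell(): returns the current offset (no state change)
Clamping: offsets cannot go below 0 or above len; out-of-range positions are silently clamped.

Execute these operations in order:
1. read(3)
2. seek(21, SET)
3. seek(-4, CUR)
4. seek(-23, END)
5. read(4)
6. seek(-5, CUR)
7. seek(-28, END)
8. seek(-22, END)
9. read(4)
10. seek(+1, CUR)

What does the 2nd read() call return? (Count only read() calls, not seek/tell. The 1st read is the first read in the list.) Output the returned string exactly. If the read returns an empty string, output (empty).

Answer: LCAU

Derivation:
After 1 (read(3)): returned 'IDZ', offset=3
After 2 (seek(21, SET)): offset=21
After 3 (seek(-4, CUR)): offset=17
After 4 (seek(-23, END)): offset=6
After 5 (read(4)): returned 'LCAU', offset=10
After 6 (seek(-5, CUR)): offset=5
After 7 (seek(-28, END)): offset=1
After 8 (seek(-22, END)): offset=7
After 9 (read(4)): returned 'CAUE', offset=11
After 10 (seek(+1, CUR)): offset=12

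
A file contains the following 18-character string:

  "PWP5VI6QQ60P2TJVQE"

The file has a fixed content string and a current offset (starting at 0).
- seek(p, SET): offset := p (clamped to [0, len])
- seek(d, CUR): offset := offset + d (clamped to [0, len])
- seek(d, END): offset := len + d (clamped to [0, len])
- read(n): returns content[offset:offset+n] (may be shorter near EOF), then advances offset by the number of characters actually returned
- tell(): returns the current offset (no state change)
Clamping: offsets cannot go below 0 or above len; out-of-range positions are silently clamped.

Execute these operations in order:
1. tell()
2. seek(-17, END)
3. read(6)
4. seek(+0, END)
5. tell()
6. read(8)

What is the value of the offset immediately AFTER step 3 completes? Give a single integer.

Answer: 7

Derivation:
After 1 (tell()): offset=0
After 2 (seek(-17, END)): offset=1
After 3 (read(6)): returned 'WP5VI6', offset=7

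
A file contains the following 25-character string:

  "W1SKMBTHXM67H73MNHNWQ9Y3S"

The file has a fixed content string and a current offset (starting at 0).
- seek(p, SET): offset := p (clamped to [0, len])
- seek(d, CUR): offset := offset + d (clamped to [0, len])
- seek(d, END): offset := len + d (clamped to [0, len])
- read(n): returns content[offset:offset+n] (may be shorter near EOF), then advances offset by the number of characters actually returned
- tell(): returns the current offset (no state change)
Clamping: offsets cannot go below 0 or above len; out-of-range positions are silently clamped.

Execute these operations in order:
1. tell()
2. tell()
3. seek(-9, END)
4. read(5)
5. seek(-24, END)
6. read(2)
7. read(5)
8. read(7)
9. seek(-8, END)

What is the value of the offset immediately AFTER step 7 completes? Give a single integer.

After 1 (tell()): offset=0
After 2 (tell()): offset=0
After 3 (seek(-9, END)): offset=16
After 4 (read(5)): returned 'NHNWQ', offset=21
After 5 (seek(-24, END)): offset=1
After 6 (read(2)): returned '1S', offset=3
After 7 (read(5)): returned 'KMBTH', offset=8

Answer: 8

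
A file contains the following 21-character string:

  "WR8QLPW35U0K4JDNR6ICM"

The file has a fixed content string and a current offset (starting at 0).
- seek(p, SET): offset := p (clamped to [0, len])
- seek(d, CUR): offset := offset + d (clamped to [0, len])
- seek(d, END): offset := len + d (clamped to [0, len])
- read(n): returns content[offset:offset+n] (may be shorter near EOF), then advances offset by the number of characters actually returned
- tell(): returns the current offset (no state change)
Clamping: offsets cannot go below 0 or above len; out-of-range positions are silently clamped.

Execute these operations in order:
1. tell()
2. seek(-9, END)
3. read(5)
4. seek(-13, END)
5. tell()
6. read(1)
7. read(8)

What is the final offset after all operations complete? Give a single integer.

Answer: 17

Derivation:
After 1 (tell()): offset=0
After 2 (seek(-9, END)): offset=12
After 3 (read(5)): returned '4JDNR', offset=17
After 4 (seek(-13, END)): offset=8
After 5 (tell()): offset=8
After 6 (read(1)): returned '5', offset=9
After 7 (read(8)): returned 'U0K4JDNR', offset=17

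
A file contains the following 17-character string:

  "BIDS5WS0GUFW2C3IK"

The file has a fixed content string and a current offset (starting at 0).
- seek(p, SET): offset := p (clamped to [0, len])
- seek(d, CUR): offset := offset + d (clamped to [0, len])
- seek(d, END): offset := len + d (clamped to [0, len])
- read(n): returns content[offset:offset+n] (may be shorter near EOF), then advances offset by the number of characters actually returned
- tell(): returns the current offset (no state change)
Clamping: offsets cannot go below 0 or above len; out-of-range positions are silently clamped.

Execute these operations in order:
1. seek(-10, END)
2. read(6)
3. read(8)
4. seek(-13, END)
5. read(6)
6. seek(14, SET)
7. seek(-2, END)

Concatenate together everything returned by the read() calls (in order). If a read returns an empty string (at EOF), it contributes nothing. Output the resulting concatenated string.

After 1 (seek(-10, END)): offset=7
After 2 (read(6)): returned '0GUFW2', offset=13
After 3 (read(8)): returned 'C3IK', offset=17
After 4 (seek(-13, END)): offset=4
After 5 (read(6)): returned '5WS0GU', offset=10
After 6 (seek(14, SET)): offset=14
After 7 (seek(-2, END)): offset=15

Answer: 0GUFW2C3IK5WS0GU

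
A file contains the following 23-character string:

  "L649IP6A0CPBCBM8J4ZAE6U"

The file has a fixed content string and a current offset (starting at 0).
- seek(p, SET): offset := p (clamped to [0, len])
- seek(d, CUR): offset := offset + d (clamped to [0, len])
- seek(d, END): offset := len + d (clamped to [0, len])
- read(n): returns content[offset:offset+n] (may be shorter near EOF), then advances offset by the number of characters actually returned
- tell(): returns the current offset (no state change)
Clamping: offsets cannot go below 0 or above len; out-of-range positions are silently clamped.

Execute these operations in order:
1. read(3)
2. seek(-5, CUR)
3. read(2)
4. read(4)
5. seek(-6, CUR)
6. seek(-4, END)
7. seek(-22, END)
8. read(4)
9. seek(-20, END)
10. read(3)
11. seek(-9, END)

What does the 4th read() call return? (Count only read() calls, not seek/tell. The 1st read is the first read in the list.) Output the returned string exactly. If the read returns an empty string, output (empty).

Answer: 649I

Derivation:
After 1 (read(3)): returned 'L64', offset=3
After 2 (seek(-5, CUR)): offset=0
After 3 (read(2)): returned 'L6', offset=2
After 4 (read(4)): returned '49IP', offset=6
After 5 (seek(-6, CUR)): offset=0
After 6 (seek(-4, END)): offset=19
After 7 (seek(-22, END)): offset=1
After 8 (read(4)): returned '649I', offset=5
After 9 (seek(-20, END)): offset=3
After 10 (read(3)): returned '9IP', offset=6
After 11 (seek(-9, END)): offset=14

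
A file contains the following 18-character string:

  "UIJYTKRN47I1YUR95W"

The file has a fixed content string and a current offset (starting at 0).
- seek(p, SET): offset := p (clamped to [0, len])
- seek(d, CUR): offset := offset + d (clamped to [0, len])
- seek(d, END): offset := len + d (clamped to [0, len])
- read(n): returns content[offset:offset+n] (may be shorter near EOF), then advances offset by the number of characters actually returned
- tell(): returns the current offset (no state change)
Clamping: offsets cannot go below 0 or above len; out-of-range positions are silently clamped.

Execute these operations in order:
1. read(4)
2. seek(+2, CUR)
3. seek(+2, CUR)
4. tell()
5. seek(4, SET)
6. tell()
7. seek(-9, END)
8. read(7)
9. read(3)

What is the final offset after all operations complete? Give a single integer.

Answer: 18

Derivation:
After 1 (read(4)): returned 'UIJY', offset=4
After 2 (seek(+2, CUR)): offset=6
After 3 (seek(+2, CUR)): offset=8
After 4 (tell()): offset=8
After 5 (seek(4, SET)): offset=4
After 6 (tell()): offset=4
After 7 (seek(-9, END)): offset=9
After 8 (read(7)): returned '7I1YUR9', offset=16
After 9 (read(3)): returned '5W', offset=18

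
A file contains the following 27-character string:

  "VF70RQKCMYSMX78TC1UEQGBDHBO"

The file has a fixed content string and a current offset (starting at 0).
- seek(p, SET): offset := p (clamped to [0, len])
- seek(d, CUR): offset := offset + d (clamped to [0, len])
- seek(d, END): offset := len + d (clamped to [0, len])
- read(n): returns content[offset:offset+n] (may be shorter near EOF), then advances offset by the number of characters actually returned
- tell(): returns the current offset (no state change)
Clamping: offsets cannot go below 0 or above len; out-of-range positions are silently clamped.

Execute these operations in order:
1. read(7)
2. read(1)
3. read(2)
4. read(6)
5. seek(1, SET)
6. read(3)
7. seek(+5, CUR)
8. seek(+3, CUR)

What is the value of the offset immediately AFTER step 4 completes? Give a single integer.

After 1 (read(7)): returned 'VF70RQK', offset=7
After 2 (read(1)): returned 'C', offset=8
After 3 (read(2)): returned 'MY', offset=10
After 4 (read(6)): returned 'SMX78T', offset=16

Answer: 16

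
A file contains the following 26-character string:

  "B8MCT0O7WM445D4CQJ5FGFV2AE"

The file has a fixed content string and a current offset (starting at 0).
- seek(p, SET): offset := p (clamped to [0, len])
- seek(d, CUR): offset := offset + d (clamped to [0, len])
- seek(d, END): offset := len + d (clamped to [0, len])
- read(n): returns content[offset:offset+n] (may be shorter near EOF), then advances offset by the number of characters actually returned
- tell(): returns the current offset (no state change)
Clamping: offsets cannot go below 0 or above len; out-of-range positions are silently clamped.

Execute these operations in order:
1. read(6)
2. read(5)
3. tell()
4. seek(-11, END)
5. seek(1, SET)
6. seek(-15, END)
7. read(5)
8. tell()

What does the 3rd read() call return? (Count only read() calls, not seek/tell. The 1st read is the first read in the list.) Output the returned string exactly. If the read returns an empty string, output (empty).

Answer: 45D4C

Derivation:
After 1 (read(6)): returned 'B8MCT0', offset=6
After 2 (read(5)): returned 'O7WM4', offset=11
After 3 (tell()): offset=11
After 4 (seek(-11, END)): offset=15
After 5 (seek(1, SET)): offset=1
After 6 (seek(-15, END)): offset=11
After 7 (read(5)): returned '45D4C', offset=16
After 8 (tell()): offset=16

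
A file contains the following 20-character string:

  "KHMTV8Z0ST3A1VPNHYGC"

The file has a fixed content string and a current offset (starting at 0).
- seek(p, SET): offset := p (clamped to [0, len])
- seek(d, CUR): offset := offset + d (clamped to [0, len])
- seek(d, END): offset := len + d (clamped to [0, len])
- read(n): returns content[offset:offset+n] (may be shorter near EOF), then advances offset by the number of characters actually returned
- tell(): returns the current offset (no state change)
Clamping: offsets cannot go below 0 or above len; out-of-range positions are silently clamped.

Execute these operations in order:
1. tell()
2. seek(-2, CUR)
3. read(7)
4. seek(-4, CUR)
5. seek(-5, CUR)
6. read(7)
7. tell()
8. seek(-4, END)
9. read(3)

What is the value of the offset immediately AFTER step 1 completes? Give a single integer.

After 1 (tell()): offset=0

Answer: 0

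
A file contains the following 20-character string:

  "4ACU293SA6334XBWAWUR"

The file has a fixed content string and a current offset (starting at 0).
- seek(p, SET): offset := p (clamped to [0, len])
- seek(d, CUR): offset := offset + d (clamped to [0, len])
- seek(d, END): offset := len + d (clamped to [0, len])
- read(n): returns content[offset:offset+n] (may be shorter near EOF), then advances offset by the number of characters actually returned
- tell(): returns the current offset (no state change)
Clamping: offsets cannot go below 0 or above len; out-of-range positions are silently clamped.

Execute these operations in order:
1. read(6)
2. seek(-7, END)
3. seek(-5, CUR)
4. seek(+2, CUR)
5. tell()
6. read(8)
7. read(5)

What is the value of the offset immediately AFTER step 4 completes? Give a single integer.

Answer: 10

Derivation:
After 1 (read(6)): returned '4ACU29', offset=6
After 2 (seek(-7, END)): offset=13
After 3 (seek(-5, CUR)): offset=8
After 4 (seek(+2, CUR)): offset=10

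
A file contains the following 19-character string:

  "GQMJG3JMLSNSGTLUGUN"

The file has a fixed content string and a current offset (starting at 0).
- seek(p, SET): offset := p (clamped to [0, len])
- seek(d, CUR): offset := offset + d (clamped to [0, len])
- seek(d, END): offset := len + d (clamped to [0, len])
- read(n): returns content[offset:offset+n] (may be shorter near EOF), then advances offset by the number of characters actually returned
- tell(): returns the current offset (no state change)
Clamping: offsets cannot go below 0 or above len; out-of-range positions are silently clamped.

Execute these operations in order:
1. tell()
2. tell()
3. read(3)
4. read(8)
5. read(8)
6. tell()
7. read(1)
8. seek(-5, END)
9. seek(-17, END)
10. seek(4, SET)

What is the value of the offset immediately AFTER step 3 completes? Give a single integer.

Answer: 3

Derivation:
After 1 (tell()): offset=0
After 2 (tell()): offset=0
After 3 (read(3)): returned 'GQM', offset=3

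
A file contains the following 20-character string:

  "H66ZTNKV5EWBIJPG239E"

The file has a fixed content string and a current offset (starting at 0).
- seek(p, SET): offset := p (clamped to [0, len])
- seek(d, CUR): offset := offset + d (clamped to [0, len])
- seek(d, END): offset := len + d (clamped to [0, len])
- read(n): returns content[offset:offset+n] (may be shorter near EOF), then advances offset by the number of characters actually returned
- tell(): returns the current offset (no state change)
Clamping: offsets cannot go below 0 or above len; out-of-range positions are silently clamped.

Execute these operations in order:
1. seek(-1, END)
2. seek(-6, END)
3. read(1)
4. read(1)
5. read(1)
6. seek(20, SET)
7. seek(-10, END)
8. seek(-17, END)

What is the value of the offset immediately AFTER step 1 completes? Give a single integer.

After 1 (seek(-1, END)): offset=19

Answer: 19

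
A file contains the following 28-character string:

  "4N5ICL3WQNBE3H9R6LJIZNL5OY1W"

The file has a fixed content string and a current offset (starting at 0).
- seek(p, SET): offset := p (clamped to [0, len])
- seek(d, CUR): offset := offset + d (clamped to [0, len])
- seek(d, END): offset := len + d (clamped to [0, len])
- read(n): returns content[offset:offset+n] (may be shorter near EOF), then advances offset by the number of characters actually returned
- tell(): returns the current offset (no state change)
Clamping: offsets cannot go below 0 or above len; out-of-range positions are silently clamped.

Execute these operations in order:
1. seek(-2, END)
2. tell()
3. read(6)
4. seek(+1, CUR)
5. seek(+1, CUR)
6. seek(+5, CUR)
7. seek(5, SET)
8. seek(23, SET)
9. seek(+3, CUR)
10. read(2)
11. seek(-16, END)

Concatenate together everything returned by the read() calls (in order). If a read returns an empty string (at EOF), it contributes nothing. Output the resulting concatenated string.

Answer: 1W1W

Derivation:
After 1 (seek(-2, END)): offset=26
After 2 (tell()): offset=26
After 3 (read(6)): returned '1W', offset=28
After 4 (seek(+1, CUR)): offset=28
After 5 (seek(+1, CUR)): offset=28
After 6 (seek(+5, CUR)): offset=28
After 7 (seek(5, SET)): offset=5
After 8 (seek(23, SET)): offset=23
After 9 (seek(+3, CUR)): offset=26
After 10 (read(2)): returned '1W', offset=28
After 11 (seek(-16, END)): offset=12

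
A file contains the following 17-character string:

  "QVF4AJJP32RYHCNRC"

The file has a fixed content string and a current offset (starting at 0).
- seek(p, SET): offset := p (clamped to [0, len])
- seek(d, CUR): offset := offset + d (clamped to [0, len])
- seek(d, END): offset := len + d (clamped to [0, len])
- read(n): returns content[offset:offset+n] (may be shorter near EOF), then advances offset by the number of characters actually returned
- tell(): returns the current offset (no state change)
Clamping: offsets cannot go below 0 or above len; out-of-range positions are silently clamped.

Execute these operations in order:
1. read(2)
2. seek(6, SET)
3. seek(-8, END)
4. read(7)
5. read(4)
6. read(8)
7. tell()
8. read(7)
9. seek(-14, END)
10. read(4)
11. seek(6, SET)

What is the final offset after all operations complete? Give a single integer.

Answer: 6

Derivation:
After 1 (read(2)): returned 'QV', offset=2
After 2 (seek(6, SET)): offset=6
After 3 (seek(-8, END)): offset=9
After 4 (read(7)): returned '2RYHCNR', offset=16
After 5 (read(4)): returned 'C', offset=17
After 6 (read(8)): returned '', offset=17
After 7 (tell()): offset=17
After 8 (read(7)): returned '', offset=17
After 9 (seek(-14, END)): offset=3
After 10 (read(4)): returned '4AJJ', offset=7
After 11 (seek(6, SET)): offset=6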